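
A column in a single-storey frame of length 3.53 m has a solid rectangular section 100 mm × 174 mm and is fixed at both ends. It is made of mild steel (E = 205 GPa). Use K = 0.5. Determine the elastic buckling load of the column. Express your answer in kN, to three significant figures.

P_cr ≈ 9420 kN

Buckling occurs about the weak axis: I_min = h·b³/12 with b = 100 mm (the shorter side).
I_min = 174×100³/12 = 1.450×10^7 mm⁴
I = 1.450×10^7 mm⁴ = 1.450×10^-5 m⁴
Effective length L_e = K·L = 0.5 × 3.53 = 1.765 m
P_cr = π²EI / L_e² = π² × 205×10⁹ × 1.450×10^-5 / 1.765² = 9.417×10^6 N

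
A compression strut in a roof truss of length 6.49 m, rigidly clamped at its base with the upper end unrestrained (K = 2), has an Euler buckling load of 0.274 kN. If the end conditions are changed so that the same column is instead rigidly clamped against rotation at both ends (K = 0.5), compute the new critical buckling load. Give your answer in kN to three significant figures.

P_cr ≈ 4.38 kN

P_cr ∝ 1/K², so P_cr,new = P_cr,old × (K_old/K_new)² = 0.274 × (2/0.5)²
= 0.274 × 16.00 = 4.38 kN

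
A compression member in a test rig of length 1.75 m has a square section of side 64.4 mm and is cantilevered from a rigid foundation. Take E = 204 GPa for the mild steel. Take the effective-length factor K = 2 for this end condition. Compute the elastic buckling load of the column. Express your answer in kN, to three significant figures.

I = a⁴/12 = 64.4⁴/12 = 1.433×10^6 mm⁴
I = 1.433×10^6 mm⁴ = 1.433×10^-6 m⁴
Effective length L_e = K·L = 2 × 1.75 = 3.500 m
P_cr = π²EI / L_e² = π² × 204×10⁹ × 1.433×10^-6 / 3.500² = 2.356×10^5 N

P_cr ≈ 236 kN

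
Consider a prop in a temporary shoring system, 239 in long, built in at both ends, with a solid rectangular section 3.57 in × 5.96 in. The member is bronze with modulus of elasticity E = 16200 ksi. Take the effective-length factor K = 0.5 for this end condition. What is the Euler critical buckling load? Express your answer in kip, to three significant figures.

Buckling occurs about the weak axis: I_min = h·b³/12 with b = 3.57 in (the shorter side).
I_min = 5.96×3.57³/12 = 22.60 in⁴
Effective length L_e = K·L = 0.5 × 239 = 119.5 in
P_cr = π²EI / L_e² = π² × 16200×10³ × 22.60 / 119.5² = 2.530×10^5 lb

P_cr ≈ 253 kip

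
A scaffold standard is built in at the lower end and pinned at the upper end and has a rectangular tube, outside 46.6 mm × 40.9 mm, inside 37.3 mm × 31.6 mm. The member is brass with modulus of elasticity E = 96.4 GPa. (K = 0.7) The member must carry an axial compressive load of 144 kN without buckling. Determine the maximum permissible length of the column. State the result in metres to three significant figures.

Weak-axis I_min = (h_o·b_o³ − h_i·b_i³)/12 with b_o = 40.9, b_i = 31.60 mm (shorter outer/inner sides).
I_min = (46.6×40.9³ − 37.30×31.60³)/12 = 1.676×10^5 mm⁴
I = 1.676×10^-7 m⁴
At the buckling limit P_cr = P = 1.440×10^5 N
From P_cr = π²EI/(K·L)²:  L = (1/K)·√(π²EI/P_cr) = (1/0.7)·√(π²×9.64×10^10×1.676×10^-7/1.440×10^5)
L = 1.50 m

L_max ≈ 1.50 m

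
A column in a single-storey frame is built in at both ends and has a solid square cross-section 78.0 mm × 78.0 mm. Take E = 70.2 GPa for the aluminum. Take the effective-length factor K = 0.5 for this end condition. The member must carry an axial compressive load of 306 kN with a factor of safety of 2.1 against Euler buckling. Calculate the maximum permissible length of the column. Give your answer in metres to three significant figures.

I = a⁴/12 = 78.0⁴/12 = 3.085×10^6 mm⁴
I = 3.085×10^-6 m⁴
Required critical load P_cr = n·P = 2.1 × 306 = 642.6 kN = 6.426×10^5 N
From P_cr = π²EI/(K·L)²:  L = (1/K)·√(π²EI/P_cr) = (1/0.5)·√(π²×7.02×10^10×3.085×10^-6/6.426×10^5)
L = 3.65 m

L_max ≈ 3.65 m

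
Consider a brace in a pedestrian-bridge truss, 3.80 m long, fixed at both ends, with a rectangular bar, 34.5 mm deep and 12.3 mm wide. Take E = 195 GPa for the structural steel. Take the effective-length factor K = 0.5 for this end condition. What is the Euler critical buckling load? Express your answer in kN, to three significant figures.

P_cr ≈ 2.85 kN

Buckling occurs about the weak axis: I_min = h·b³/12 with b = 12.3 mm (the shorter side).
I_min = 34.5×12.3³/12 = 5.350×10^3 mm⁴
I = 5.350×10^3 mm⁴ = 5.350×10^-9 m⁴
Effective length L_e = K·L = 0.5 × 3.80 = 1.900 m
P_cr = π²EI / L_e² = π² × 195×10⁹ × 5.350×10^-9 / 1.900² = 2.852×10^3 N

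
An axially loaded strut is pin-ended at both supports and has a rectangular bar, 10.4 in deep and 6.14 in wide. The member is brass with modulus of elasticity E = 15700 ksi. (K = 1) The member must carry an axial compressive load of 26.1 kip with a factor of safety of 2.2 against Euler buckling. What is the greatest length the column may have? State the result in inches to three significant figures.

Buckling occurs about the weak axis: I_min = h·b³/12 with b = 6.14 in (the shorter side).
I_min = 10.4×6.14³/12 = 200.6 in⁴
Required critical load P_cr = n·P = 2.2 × 26.1 = 57.42 kip = 5.742×10^4 lb
From P_cr = π²EI/(K·L)²:  L = (1/K)·√(π²EI/P_cr) = (1/1)·√(π²×1.57×10^7×200.6/5.742×10^4)
L = 736 in

L_max ≈ 736 in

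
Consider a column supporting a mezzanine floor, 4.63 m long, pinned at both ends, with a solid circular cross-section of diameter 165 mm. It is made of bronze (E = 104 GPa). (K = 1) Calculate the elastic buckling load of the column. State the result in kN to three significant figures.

P_cr ≈ 1740 kN

I = πd⁴/64 = π×165⁴/64 = 3.638×10^7 mm⁴
I = 3.638×10^7 mm⁴ = 3.638×10^-5 m⁴
Effective length L_e = K·L = 1 × 4.63 = 4.630 m
P_cr = π²EI / L_e² = π² × 104×10⁹ × 3.638×10^-5 / 4.630² = 1.742×10^6 N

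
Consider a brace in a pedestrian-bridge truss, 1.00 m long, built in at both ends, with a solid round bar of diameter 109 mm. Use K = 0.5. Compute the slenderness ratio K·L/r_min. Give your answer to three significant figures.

λ ≈ 18.3

For a solid circle r = d/4 = 109/4 = 27.25 mm
L_e = K·L = 0.5 × 1.00 m = 0.5000 m = 500.00 mm
λ = L_e / r_min = 500.00 / 27.25 = 18.3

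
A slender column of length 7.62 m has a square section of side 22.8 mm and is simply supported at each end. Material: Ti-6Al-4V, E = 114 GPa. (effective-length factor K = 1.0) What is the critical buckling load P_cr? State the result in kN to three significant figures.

I = a⁴/12 = 22.8⁴/12 = 2.252×10^4 mm⁴
I = 2.252×10^4 mm⁴ = 2.252×10^-8 m⁴
Effective length L_e = K·L = 1 × 7.62 = 7.620 m
P_cr = π²EI / L_e² = π² × 114×10⁹ × 2.252×10^-8 / 7.620² = 436.4 N

P_cr ≈ 0.436 kN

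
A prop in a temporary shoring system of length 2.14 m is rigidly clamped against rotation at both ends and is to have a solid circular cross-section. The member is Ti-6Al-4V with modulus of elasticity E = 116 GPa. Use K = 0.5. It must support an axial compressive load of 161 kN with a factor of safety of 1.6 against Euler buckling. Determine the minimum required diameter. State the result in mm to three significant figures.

d ≈ 47.9 mm

Required P_cr = n·P = 1.6 × 161 = 257.6 kN
L_e = K·L = 0.5 × 2.14 = 1.070 m
Required I = P_cr·L_e²/(π²E) = 2.576×10^5 × 1.070² / (π² × 1.16×10^11) = 2.576×10^-7 m⁴
I_req = 2.576×10^5 mm⁴
Solid circle: I = πd⁴/64  ⇒  d = (64I/π)^(1/4) = (64×2.576×10^5/π)^(1/4) = 47.9 mm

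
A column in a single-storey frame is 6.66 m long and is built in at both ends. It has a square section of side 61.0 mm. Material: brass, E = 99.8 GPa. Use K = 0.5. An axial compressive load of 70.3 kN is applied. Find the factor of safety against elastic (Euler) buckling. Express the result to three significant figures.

I = a⁴/12 = 61.0⁴/12 = 1.154×10^6 mm⁴
I = 1.154×10^6 mm⁴ = 1.154×10^-6 m⁴
Effective length L_e = K·L = 0.5 × 6.66 = 3.330 m
P_cr = π²EI / L_e² = π² × 99.8×10⁹ × 1.154×10^-6 / 3.330² = 1.025×10^5 N
Factor of safety n = P_cr / P = 102.49 / 70.3 = 1.46

n ≈ 1.46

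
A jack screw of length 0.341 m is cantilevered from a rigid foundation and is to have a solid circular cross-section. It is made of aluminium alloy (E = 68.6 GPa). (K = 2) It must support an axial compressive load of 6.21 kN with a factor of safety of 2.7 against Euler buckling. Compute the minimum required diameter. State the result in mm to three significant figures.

Required P_cr = n·P = 2.7 × 6.21 = 16.77 kN
L_e = K·L = 2 × 0.341 = 0.6820 m
Required I = P_cr·L_e²/(π²E) = 1.677×10^4 × 0.6820² / (π² × 6.86×10^10) = 1.152×10^-8 m⁴
I_req = 1.152×10^4 mm⁴
Solid circle: I = πd⁴/64  ⇒  d = (64I/π)^(1/4) = (64×1.152×10^4/π)^(1/4) = 22.0 mm

d ≈ 22.0 mm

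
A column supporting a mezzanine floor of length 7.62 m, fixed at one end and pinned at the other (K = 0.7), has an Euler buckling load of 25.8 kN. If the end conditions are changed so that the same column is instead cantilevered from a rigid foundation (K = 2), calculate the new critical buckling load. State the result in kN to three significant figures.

P_cr ∝ 1/K², so P_cr,new = P_cr,old × (K_old/K_new)² = 25.8 × (0.7/2)²
= 25.8 × 0.1225 = 3.16 kN

P_cr ≈ 3.16 kN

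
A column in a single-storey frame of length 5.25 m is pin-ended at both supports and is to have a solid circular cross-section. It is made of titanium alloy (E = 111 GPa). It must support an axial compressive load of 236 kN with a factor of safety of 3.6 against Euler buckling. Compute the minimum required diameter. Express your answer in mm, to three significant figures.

d ≈ 144 mm

Required P_cr = n·P = 3.6 × 236 = 849.6 kN
L_e = K·L = 1 × 5.25 = 5.250 m
Required I = P_cr·L_e²/(π²E) = 8.496×10^5 × 5.250² / (π² × 1.11×10^11) = 2.138×10^-5 m⁴
I_req = 2.138×10^7 mm⁴
Solid circle: I = πd⁴/64  ⇒  d = (64I/π)^(1/4) = (64×2.138×10^7/π)^(1/4) = 144 mm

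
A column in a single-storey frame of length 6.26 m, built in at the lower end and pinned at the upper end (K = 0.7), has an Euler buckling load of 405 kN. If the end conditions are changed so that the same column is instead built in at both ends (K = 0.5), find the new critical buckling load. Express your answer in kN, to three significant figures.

P_cr ≈ 794 kN

P_cr ∝ 1/K², so P_cr,new = P_cr,old × (K_old/K_new)² = 405 × (0.7/0.5)²
= 405 × 1.960 = 794 kN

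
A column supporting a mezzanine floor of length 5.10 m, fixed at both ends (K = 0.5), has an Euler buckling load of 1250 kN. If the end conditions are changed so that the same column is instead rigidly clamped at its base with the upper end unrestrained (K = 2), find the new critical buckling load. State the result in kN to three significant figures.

P_cr ≈ 78.1 kN

P_cr ∝ 1/K², so P_cr,new = P_cr,old × (K_old/K_new)² = 1250 × (0.5/2)²
= 1250 × 0.06250 = 78.1 kN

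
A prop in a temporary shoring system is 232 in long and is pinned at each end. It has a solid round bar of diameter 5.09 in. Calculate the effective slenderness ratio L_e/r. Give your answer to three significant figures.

λ ≈ 182

I = πd⁴/64 = π×5.09⁴/64 = 32.95 in⁴
A = 20.35 in²;  r_min = √(I/A) = √(32.95/20.35) = 1.272 in
L_e = K·L = 1 × 232 = 232.0 in
λ = L_e / r_min = 232.00 / 1.272 = 182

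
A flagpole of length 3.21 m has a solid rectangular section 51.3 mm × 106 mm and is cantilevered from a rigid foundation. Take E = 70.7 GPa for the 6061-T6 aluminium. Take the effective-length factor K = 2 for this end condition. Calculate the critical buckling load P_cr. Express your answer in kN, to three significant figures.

P_cr ≈ 20.2 kN

Buckling occurs about the weak axis: I_min = h·b³/12 with b = 51.3 mm (the shorter side).
I_min = 106×51.3³/12 = 1.193×10^6 mm⁴
I = 1.193×10^6 mm⁴ = 1.193×10^-6 m⁴
Effective length L_e = K·L = 2 × 3.21 = 6.420 m
P_cr = π²EI / L_e² = π² × 70.7×10⁹ × 1.193×10^-6 / 6.420² = 2.019×10^4 N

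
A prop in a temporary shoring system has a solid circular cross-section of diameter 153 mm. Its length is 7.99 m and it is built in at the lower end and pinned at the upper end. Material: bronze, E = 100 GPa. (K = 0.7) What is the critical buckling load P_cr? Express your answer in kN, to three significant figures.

I = πd⁴/64 = π×153⁴/64 = 2.690×10^7 mm⁴
I = 2.690×10^7 mm⁴ = 2.690×10^-5 m⁴
Effective length L_e = K·L = 0.7 × 7.99 = 5.593 m
P_cr = π²EI / L_e² = π² × 100×10⁹ × 2.690×10^-5 / 5.593² = 8.487×10^5 N

P_cr ≈ 849 kN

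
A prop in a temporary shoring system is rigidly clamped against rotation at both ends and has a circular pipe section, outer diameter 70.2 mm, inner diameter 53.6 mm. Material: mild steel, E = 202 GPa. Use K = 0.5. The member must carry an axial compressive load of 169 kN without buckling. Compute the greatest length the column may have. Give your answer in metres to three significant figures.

d_o = 70.2 mm, d_i = 53.6 mm
I = π(d_o⁴ − d_i⁴)/64 = π(70.2⁴ − 53.60⁴)/64 = 7.870×10^5 mm⁴
I = 7.870×10^-7 m⁴
At the buckling limit P_cr = P = 1.690×10^5 N
From P_cr = π²EI/(K·L)²:  L = (1/K)·√(π²EI/P_cr) = (1/0.5)·√(π²×2.02×10^11×7.870×10^-7/1.690×10^5)
L = 6.09 m

L_max ≈ 6.09 m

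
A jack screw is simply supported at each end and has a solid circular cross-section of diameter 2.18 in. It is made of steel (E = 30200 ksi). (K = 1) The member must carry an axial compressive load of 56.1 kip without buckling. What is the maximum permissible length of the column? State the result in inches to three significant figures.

L_max ≈ 76.7 in

I = πd⁴/64 = π×2.18⁴/64 = 1.109 in⁴
At the buckling limit P_cr = P = 5.610×10^4 lb
From P_cr = π²EI/(K·L)²:  L = (1/K)·√(π²EI/P_cr) = (1/1)·√(π²×3.02×10^7×1.109/5.610×10^4)
L = 76.7 in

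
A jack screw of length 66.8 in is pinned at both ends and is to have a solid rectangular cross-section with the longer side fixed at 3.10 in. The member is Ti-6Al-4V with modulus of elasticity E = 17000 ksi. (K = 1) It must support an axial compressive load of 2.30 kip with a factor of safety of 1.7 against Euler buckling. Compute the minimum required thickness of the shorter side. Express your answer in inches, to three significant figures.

Required P_cr = n·P = 1.7 × 2.30 = 3.910 kip
L_e = K·L = 1 × 66.8 = 66.80 in
Required I = P_cr·L_e²/(π²E) = 3.910×10^3 × 66.80² / (π² × 1.70×10^7) = 0.1040 in⁴
Rectangle, weak axis: I_min = h·b³/12 with h = 3.10 in fixed  ⇒  b = (12I/h)^(1/3) = 0.738 in

b ≈ 0.738 in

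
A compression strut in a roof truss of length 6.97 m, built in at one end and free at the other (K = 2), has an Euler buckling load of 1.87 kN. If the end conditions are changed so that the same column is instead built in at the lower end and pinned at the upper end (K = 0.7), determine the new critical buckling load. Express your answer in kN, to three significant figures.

P_cr ∝ 1/K², so P_cr,new = P_cr,old × (K_old/K_new)² = 1.87 × (2/0.7)²
= 1.87 × 8.163 = 15.3 kN

P_cr ≈ 15.3 kN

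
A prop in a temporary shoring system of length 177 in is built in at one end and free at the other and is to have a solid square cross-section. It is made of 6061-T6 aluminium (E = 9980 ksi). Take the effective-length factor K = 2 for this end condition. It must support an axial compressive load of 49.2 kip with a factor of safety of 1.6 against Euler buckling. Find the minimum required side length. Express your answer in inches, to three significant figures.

a ≈ 5.89 in

Required P_cr = n·P = 1.6 × 49.2 = 78.72 kip
L_e = K·L = 2 × 177 = 354.0 in
Required I = P_cr·L_e²/(π²E) = 7.872×10^4 × 354.0² / (π² × 9.98×10^6) = 100.2 in⁴
Solid square: I = a⁴/12  ⇒  a = (12I)^(1/4) = (12×100.2)^(1/4) = 5.89 in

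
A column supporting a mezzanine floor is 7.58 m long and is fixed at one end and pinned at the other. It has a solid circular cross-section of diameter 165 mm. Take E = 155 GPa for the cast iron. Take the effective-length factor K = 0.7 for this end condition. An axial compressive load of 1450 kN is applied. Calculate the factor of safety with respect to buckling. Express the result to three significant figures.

I = πd⁴/64 = π×165⁴/64 = 3.638×10^7 mm⁴
I = 3.638×10^7 mm⁴ = 3.638×10^-5 m⁴
Effective length L_e = K·L = 0.7 × 7.58 = 5.306 m
P_cr = π²EI / L_e² = π² × 155×10⁹ × 3.638×10^-5 / 5.306² = 1.977×10^6 N
Factor of safety n = P_cr / P = 1977.0 / 1450 = 1.36

n ≈ 1.36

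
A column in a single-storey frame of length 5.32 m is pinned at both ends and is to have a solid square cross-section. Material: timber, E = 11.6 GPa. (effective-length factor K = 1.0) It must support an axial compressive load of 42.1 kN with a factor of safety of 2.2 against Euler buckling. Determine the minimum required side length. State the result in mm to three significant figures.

Required P_cr = n·P = 2.2 × 42.1 = 92.62 kN
L_e = K·L = 1 × 5.32 = 5.320 m
Required I = P_cr·L_e²/(π²E) = 9.262×10^4 × 5.320² / (π² × 1.16×10^10) = 2.290×10^-5 m⁴
I_req = 2.290×10^7 mm⁴
Solid square: I = a⁴/12  ⇒  a = (12I)^(1/4) = (12×2.290×10^7)^(1/4) = 129 mm

a ≈ 129 mm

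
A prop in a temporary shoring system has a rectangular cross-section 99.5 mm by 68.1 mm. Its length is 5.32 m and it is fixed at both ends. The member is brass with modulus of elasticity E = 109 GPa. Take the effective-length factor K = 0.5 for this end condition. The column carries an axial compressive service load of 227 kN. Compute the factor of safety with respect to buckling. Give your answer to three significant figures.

n ≈ 1.75

Buckling occurs about the weak axis: I_min = h·b³/12 with b = 68.1 mm (the shorter side).
I_min = 99.5×68.1³/12 = 2.619×10^6 mm⁴
I = 2.619×10^6 mm⁴ = 2.619×10^-6 m⁴
Effective length L_e = K·L = 0.5 × 5.32 = 2.660 m
P_cr = π²EI / L_e² = π² × 109×10⁹ × 2.619×10^-6 / 2.660² = 3.981×10^5 N
Factor of safety n = P_cr / P = 398.15 / 227 = 1.75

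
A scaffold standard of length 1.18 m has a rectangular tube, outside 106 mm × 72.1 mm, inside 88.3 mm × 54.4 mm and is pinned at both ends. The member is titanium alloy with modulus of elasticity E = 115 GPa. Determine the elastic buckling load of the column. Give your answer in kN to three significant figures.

P_cr ≈ 1730 kN

Weak-axis I_min = (h_o·b_o³ − h_i·b_i³)/12 with b_o = 72.1, b_i = 54.40 mm (shorter outer/inner sides).
I_min = (106×72.1³ − 88.30×54.40³)/12 = 2.126×10^6 mm⁴
I = 2.126×10^6 mm⁴ = 2.126×10^-6 m⁴
Effective length L_e = K·L = 1 × 1.18 = 1.180 m
P_cr = π²EI / L_e² = π² × 115×10⁹ × 2.126×10^-6 / 1.180² = 1.733×10^6 N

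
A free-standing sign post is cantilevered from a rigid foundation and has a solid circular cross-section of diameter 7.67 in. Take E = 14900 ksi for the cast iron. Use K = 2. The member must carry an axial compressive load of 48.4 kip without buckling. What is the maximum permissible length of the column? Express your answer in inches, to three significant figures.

I = πd⁴/64 = π×7.67⁴/64 = 169.9 in⁴
At the buckling limit P_cr = P = 4.840×10^4 lb
From P_cr = π²EI/(K·L)²:  L = (1/K)·√(π²EI/P_cr) = (1/2)·√(π²×1.49×10^7×169.9/4.840×10^4)
L = 359 in

L_max ≈ 359 in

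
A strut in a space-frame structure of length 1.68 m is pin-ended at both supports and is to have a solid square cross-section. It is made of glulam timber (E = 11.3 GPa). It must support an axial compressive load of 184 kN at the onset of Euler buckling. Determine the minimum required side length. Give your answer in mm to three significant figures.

a ≈ 86.5 mm

L_e = K·L = 1 × 1.68 = 1.680 m
Required I = P_cr·L_e²/(π²E) = 1.840×10^5 × 1.680² / (π² × 1.13×10^10) = 4.656×10^-6 m⁴
I_req = 4.656×10^6 mm⁴
Solid square: I = a⁴/12  ⇒  a = (12I)^(1/4) = (12×4.656×10^6)^(1/4) = 86.5 mm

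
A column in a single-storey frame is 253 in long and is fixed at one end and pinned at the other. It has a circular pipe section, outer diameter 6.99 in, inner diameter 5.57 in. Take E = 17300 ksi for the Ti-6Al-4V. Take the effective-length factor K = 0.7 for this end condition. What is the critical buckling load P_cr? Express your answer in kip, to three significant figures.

P_cr ≈ 381 kip

d_o = 6.99 in, d_i = 5.57 in
I = π(d_o⁴ − d_i⁴)/64 = π(6.99⁴ − 5.570⁴)/64 = 69.94 in⁴
Effective length L_e = K·L = 0.7 × 253 = 177.1 in
P_cr = π²EI / L_e² = π² × 17300×10³ × 69.94 / 177.1² = 3.807×10^5 lb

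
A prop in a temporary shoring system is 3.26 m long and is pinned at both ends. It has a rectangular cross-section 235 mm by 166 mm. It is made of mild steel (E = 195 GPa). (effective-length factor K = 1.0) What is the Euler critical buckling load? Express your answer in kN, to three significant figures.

P_cr ≈ 16200 kN

Buckling occurs about the weak axis: I_min = h·b³/12 with b = 166 mm (the shorter side).
I_min = 235×166³/12 = 8.958×10^7 mm⁴
I = 8.958×10^7 mm⁴ = 8.958×10^-5 m⁴
Effective length L_e = K·L = 1 × 3.26 = 3.260 m
P_cr = π²EI / L_e² = π² × 195×10⁹ × 8.958×10^-5 / 3.260² = 1.622×10^7 N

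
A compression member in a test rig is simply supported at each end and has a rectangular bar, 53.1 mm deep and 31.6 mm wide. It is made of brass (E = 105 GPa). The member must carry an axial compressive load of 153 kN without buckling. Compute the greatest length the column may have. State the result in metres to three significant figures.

L_max ≈ 0.972 m

Buckling occurs about the weak axis: I_min = h·b³/12 with b = 31.6 mm (the shorter side).
I_min = 53.1×31.6³/12 = 1.396×10^5 mm⁴
I = 1.396×10^-7 m⁴
At the buckling limit P_cr = P = 1.530×10^5 N
From P_cr = π²EI/(K·L)²:  L = (1/K)·√(π²EI/P_cr) = (1/1)·√(π²×1.05×10^11×1.396×10^-7/1.530×10^5)
L = 0.972 m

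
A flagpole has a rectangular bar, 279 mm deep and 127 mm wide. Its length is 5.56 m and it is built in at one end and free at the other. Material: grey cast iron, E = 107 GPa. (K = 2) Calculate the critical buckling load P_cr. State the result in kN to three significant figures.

P_cr ≈ 407 kN

Buckling occurs about the weak axis: I_min = h·b³/12 with b = 127 mm (the shorter side).
I_min = 279×127³/12 = 4.762×10^7 mm⁴
I = 4.762×10^7 mm⁴ = 4.762×10^-5 m⁴
Effective length L_e = K·L = 2 × 5.56 = 11.12 m
P_cr = π²EI / L_e² = π² × 107×10⁹ × 4.762×10^-5 / 11.12² = 4.067×10^5 N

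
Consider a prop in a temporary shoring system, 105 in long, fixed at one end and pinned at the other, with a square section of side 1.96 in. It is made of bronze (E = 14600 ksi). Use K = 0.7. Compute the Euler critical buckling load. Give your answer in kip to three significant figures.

I = a⁴/12 = 1.96⁴/12 = 1.230 in⁴
Effective length L_e = K·L = 0.7 × 105 = 73.50 in
P_cr = π²EI / L_e² = π² × 14600×10³ × 1.230 / 73.50² = 3.280×10^4 lb

P_cr ≈ 32.8 kip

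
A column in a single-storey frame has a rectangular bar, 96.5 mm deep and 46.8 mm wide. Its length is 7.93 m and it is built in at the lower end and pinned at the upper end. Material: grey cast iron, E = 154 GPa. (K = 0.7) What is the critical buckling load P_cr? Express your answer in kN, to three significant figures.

P_cr ≈ 40.7 kN

Buckling occurs about the weak axis: I_min = h·b³/12 with b = 46.8 mm (the shorter side).
I_min = 96.5×46.8³/12 = 8.243×10^5 mm⁴
I = 8.243×10^5 mm⁴ = 8.243×10^-7 m⁴
Effective length L_e = K·L = 0.7 × 7.93 = 5.551 m
P_cr = π²EI / L_e² = π² × 154×10⁹ × 8.243×10^-7 / 5.551² = 4.066×10^4 N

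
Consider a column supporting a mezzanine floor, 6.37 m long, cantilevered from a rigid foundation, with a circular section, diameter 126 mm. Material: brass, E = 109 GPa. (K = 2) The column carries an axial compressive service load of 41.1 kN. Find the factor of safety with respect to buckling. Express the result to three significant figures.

n ≈ 2.00

I = πd⁴/64 = π×126⁴/64 = 1.237×10^7 mm⁴
I = 1.237×10^7 mm⁴ = 1.237×10^-5 m⁴
Effective length L_e = K·L = 2 × 6.37 = 12.74 m
P_cr = π²EI / L_e² = π² × 109×10⁹ × 1.237×10^-5 / 12.74² = 8.200×10^4 N
Factor of safety n = P_cr / P = 82.005 / 41.1 = 2.00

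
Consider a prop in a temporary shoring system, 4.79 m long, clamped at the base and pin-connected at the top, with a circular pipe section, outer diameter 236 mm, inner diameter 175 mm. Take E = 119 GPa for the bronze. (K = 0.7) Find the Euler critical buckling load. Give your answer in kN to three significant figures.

P_cr ≈ 11100 kN

d_o = 236 mm, d_i = 175 mm
I = π(d_o⁴ − d_i⁴)/64 = π(236⁴ − 175.0⁴)/64 = 1.062×10^8 mm⁴
I = 1.062×10^8 mm⁴ = 1.062×10^-4 m⁴
Effective length L_e = K·L = 0.7 × 4.79 = 3.353 m
P_cr = π²EI / L_e² = π² × 119×10⁹ × 1.062×10^-4 / 3.353² = 1.110×10^7 N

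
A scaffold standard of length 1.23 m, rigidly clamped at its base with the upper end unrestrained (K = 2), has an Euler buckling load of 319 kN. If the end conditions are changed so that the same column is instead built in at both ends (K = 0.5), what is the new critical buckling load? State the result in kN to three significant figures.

P_cr ∝ 1/K², so P_cr,new = P_cr,old × (K_old/K_new)² = 319 × (2/0.5)²
= 319 × 16.00 = 5100 kN

P_cr ≈ 5100 kN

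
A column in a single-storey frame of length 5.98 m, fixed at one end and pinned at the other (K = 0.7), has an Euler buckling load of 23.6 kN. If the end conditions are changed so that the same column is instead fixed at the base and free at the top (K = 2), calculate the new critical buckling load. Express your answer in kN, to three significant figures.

P_cr ∝ 1/K², so P_cr,new = P_cr,old × (K_old/K_new)² = 23.6 × (0.7/2)²
= 23.6 × 0.1225 = 2.89 kN

P_cr ≈ 2.89 kN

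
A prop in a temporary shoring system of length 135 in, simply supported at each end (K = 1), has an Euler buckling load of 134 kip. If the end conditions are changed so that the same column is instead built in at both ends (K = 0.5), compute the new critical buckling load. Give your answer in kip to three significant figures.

P_cr ≈ 536 kip

P_cr ∝ 1/K², so P_cr,new = P_cr,old × (K_old/K_new)² = 134 × (1/0.5)²
= 134 × 4.000 = 536 kip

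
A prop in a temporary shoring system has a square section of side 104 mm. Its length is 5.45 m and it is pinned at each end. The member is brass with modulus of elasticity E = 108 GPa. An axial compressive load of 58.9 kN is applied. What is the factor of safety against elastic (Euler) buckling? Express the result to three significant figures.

n ≈ 5.94

I = a⁴/12 = 104⁴/12 = 9.749×10^6 mm⁴
I = 9.749×10^6 mm⁴ = 9.749×10^-6 m⁴
Effective length L_e = K·L = 1 × 5.45 = 5.450 m
P_cr = π²EI / L_e² = π² × 108×10⁹ × 9.749×10^-6 / 5.450² = 3.499×10^5 N
Factor of safety n = P_cr / P = 349.85 / 58.9 = 5.94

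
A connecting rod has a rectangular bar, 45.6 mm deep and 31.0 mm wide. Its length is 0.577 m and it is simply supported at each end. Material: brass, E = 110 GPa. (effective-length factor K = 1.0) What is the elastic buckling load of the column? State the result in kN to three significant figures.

Buckling occurs about the weak axis: I_min = h·b³/12 with b = 31.0 mm (the shorter side).
I_min = 45.6×31.0³/12 = 1.132×10^5 mm⁴
I = 1.132×10^5 mm⁴ = 1.132×10^-7 m⁴
Effective length L_e = K·L = 1 × 0.577 = 0.5770 m
P_cr = π²EI / L_e² = π² × 110×10⁹ × 1.132×10^-7 / 0.5770² = 3.692×10^5 N

P_cr ≈ 369 kN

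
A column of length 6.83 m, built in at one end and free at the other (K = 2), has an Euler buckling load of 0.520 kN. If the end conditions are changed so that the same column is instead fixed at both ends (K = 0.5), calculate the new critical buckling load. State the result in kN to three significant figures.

P_cr ≈ 8.32 kN

P_cr ∝ 1/K², so P_cr,new = P_cr,old × (K_old/K_new)² = 0.520 × (2/0.5)²
= 0.520 × 16.00 = 8.32 kN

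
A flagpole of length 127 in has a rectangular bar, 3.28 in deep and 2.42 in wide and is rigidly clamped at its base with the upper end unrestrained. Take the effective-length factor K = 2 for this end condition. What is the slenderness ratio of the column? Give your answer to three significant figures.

Buckling occurs about the weak axis: I_min = h·b³/12 with b = 2.42 in (the shorter side).
I_min = 3.28×2.42³/12 = 3.874 in⁴
A = 7.938 in²;  r_min = √(I/A) = √(3.874/7.938) = 0.6986 in
L_e = K·L = 2 × 127 = 254.0 in
λ = L_e / r_min = 254.00 / 0.6986 = 364

λ ≈ 364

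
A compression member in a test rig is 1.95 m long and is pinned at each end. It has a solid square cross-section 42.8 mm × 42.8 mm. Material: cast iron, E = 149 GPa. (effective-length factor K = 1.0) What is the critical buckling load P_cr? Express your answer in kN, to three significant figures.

P_cr ≈ 108 kN

I = a⁴/12 = 42.8⁴/12 = 2.796×10^5 mm⁴
I = 2.796×10^5 mm⁴ = 2.796×10^-7 m⁴
Effective length L_e = K·L = 1 × 1.95 = 1.950 m
P_cr = π²EI / L_e² = π² × 149×10⁹ × 2.796×10^-7 / 1.950² = 1.081×10^5 N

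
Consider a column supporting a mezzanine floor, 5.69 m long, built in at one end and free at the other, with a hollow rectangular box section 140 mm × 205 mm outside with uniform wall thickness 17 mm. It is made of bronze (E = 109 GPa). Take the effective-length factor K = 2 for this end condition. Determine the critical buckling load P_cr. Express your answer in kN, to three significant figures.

Inner dimensions: h_i = 205 − 2×17 = 171.0 mm, b_i = 140 − 2×17 = 106.0 mm
Weak-axis I_min = (h_o·b_o³ − h_i·b_i³)/12 with b_o = 140, b_i = 106.0 mm (shorter outer/inner sides).
I_min = (205×140³ − 171.0×106.0³)/12 = 2.990×10^7 mm⁴
I = 2.990×10^7 mm⁴ = 2.990×10^-5 m⁴
Effective length L_e = K·L = 2 × 5.69 = 11.38 m
P_cr = π²EI / L_e² = π² × 109×10⁹ × 2.990×10^-5 / 11.38² = 2.484×10^5 N

P_cr ≈ 248 kN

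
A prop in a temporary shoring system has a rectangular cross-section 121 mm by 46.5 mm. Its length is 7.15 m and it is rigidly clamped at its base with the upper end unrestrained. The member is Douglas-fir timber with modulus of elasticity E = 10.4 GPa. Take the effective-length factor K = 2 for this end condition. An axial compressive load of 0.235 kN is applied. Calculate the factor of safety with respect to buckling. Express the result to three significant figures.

n ≈ 2.17

Buckling occurs about the weak axis: I_min = h·b³/12 with b = 46.5 mm (the shorter side).
I_min = 121×46.5³/12 = 1.014×10^6 mm⁴
I = 1.014×10^6 mm⁴ = 1.014×10^-6 m⁴
Effective length L_e = K·L = 2 × 7.15 = 14.30 m
P_cr = π²EI / L_e² = π² × 10.4×10⁹ × 1.014×10^-6 / 14.30² = 508.9 N
Factor of safety n = P_cr / P = 0.50889 / 0.235 = 2.17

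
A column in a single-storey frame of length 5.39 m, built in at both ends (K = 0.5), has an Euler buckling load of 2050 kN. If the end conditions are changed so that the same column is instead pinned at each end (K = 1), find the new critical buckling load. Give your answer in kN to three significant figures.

P_cr ≈ 512 kN

P_cr ∝ 1/K², so P_cr,new = P_cr,old × (K_old/K_new)² = 2050 × (0.5/1)²
= 2050 × 0.2500 = 512 kN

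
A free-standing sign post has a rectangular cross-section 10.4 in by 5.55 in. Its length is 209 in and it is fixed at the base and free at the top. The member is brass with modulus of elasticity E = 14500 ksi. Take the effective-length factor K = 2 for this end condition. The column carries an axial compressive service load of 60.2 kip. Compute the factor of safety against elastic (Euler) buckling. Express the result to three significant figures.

n ≈ 2.02

Buckling occurs about the weak axis: I_min = h·b³/12 with b = 5.55 in (the shorter side).
I_min = 10.4×5.55³/12 = 148.2 in⁴
Effective length L_e = K·L = 2 × 209 = 418.0 in
P_cr = π²EI / L_e² = π² × 14500×10³ × 148.2 / 418.0² = 1.214×10^5 lb
Factor of safety n = P_cr / P = 121.35 / 60.2 = 2.02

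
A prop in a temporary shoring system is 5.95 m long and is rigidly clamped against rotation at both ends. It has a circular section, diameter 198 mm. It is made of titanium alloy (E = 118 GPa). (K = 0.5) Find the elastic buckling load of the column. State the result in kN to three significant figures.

P_cr ≈ 9930 kN

I = πd⁴/64 = π×198⁴/64 = 7.545×10^7 mm⁴
I = 7.545×10^7 mm⁴ = 7.545×10^-5 m⁴
Effective length L_e = K·L = 0.5 × 5.95 = 2.975 m
P_cr = π²EI / L_e² = π² × 118×10⁹ × 7.545×10^-5 / 2.975² = 9.927×10^6 N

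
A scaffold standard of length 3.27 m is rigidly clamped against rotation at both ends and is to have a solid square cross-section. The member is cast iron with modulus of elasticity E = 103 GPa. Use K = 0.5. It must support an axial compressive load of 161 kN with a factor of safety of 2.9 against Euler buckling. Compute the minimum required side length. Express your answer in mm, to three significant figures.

Required P_cr = n·P = 2.9 × 161 = 466.9 kN
L_e = K·L = 0.5 × 3.27 = 1.635 m
Required I = P_cr·L_e²/(π²E) = 4.669×10^5 × 1.635² / (π² × 1.03×10^11) = 1.228×10^-6 m⁴
I_req = 1.228×10^6 mm⁴
Solid square: I = a⁴/12  ⇒  a = (12I)^(1/4) = (12×1.228×10^6)^(1/4) = 62.0 mm

a ≈ 62.0 mm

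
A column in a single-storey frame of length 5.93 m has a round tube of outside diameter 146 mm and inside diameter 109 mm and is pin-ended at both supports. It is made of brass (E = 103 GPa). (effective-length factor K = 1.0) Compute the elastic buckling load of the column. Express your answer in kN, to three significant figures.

d_o = 146 mm, d_i = 109 mm
I = π(d_o⁴ − d_i⁴)/64 = π(146⁴ − 109.0⁴)/64 = 1.537×10^7 mm⁴
I = 1.537×10^7 mm⁴ = 1.537×10^-5 m⁴
Effective length L_e = K·L = 1 × 5.93 = 5.930 m
P_cr = π²EI / L_e² = π² × 103×10⁹ × 1.537×10^-5 / 5.930² = 4.445×10^5 N

P_cr ≈ 444 kN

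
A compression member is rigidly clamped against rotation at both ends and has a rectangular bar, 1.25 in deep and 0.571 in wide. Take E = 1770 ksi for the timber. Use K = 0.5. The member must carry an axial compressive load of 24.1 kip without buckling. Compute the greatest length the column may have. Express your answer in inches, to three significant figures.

L_max ≈ 7.50 in

Buckling occurs about the weak axis: I_min = h·b³/12 with b = 0.571 in (the shorter side).
I_min = 1.25×0.571³/12 = 1.939×10^-2 in⁴
At the buckling limit P_cr = P = 2.410×10^4 lb
From P_cr = π²EI/(K·L)²:  L = (1/K)·√(π²EI/P_cr) = (1/0.5)·√(π²×1.77×10^6×1.939×10^-2/2.410×10^4)
L = 7.50 in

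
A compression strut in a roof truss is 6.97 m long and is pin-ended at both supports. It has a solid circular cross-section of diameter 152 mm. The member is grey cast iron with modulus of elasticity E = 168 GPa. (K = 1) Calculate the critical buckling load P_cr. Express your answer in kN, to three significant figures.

P_cr ≈ 894 kN

I = πd⁴/64 = π×152⁴/64 = 2.620×10^7 mm⁴
I = 2.620×10^7 mm⁴ = 2.620×10^-5 m⁴
Effective length L_e = K·L = 1 × 6.97 = 6.970 m
P_cr = π²EI / L_e² = π² × 168×10⁹ × 2.620×10^-5 / 6.970² = 8.943×10^5 N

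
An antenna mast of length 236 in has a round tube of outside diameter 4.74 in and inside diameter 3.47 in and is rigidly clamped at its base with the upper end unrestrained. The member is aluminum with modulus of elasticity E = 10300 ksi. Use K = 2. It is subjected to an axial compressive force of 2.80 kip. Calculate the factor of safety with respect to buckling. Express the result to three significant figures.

d_o = 4.74 in, d_i = 3.47 in
I = π(d_o⁴ − d_i⁴)/64 = π(4.74⁴ − 3.470⁴)/64 = 17.66 in⁴
Effective length L_e = K·L = 2 × 236 = 472.0 in
P_cr = π²EI / L_e² = π² × 10300×10³ × 17.66 / 472.0² = 8.059×10^3 lb
Factor of safety n = P_cr / P = 8.0593 / 2.80 = 2.88

n ≈ 2.88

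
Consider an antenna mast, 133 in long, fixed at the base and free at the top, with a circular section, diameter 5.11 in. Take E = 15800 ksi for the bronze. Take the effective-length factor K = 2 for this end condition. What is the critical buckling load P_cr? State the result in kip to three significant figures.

I = πd⁴/64 = π×5.11⁴/64 = 33.47 in⁴
Effective length L_e = K·L = 2 × 133 = 266.0 in
P_cr = π²EI / L_e² = π² × 15800×10³ × 33.47 / 266.0² = 7.376×10^4 lb

P_cr ≈ 73.8 kip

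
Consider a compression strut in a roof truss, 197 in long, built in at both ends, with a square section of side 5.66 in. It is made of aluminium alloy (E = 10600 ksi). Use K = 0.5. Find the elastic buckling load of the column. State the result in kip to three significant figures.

I = a⁴/12 = 5.66⁴/12 = 85.52 in⁴
Effective length L_e = K·L = 0.5 × 197 = 98.50 in
P_cr = π²EI / L_e² = π² × 10600×10³ × 85.52 / 98.50² = 9.222×10^5 lb

P_cr ≈ 922 kip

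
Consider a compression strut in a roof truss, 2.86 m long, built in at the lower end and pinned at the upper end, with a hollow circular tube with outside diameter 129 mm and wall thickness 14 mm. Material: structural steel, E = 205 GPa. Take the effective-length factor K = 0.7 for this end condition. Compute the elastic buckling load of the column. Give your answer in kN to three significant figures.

Inner diameter d_i = 129 − 2×14 = 101.0 mm
I = π(d_o⁴ − d_i⁴)/64 = π(129⁴ − 101.0⁴)/64 = 8.485×10^6 mm⁴
I = 8.485×10^6 mm⁴ = 8.485×10^-6 m⁴
Effective length L_e = K·L = 0.7 × 2.86 = 2.002 m
P_cr = π²EI / L_e² = π² × 205×10⁹ × 8.485×10^-6 / 2.002² = 4.283×10^6 N

P_cr ≈ 4280 kN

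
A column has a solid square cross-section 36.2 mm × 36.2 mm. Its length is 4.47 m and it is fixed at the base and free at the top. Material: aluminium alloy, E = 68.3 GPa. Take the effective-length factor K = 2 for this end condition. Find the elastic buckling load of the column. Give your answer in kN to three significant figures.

P_cr ≈ 1.21 kN

I = a⁴/12 = 36.2⁴/12 = 1.431×10^5 mm⁴
I = 1.431×10^5 mm⁴ = 1.431×10^-7 m⁴
Effective length L_e = K·L = 2 × 4.47 = 8.940 m
P_cr = π²EI / L_e² = π² × 68.3×10⁹ × 1.431×10^-7 / 8.940² = 1.207×10^3 N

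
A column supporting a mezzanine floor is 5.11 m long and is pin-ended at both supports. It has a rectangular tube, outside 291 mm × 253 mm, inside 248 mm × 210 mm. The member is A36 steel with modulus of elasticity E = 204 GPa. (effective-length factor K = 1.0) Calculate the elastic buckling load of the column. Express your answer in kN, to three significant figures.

P_cr ≈ 15500 kN

Weak-axis I_min = (h_o·b_o³ − h_i·b_i³)/12 with b_o = 253, b_i = 210.0 mm (shorter outer/inner sides).
I_min = (291×253³ − 248.0×210.0³)/12 = 2.013×10^8 mm⁴
I = 2.013×10^8 mm⁴ = 2.013×10^-4 m⁴
Effective length L_e = K·L = 1 × 5.11 = 5.110 m
P_cr = π²EI / L_e² = π² × 204×10⁹ × 2.013×10^-4 / 5.110² = 1.552×10^7 N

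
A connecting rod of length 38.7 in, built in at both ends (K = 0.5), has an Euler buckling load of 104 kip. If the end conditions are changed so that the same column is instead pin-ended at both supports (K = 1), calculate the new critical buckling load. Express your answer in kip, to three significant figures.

P_cr ∝ 1/K², so P_cr,new = P_cr,old × (K_old/K_new)² = 104 × (0.5/1)²
= 104 × 0.2500 = 26.0 kip

P_cr ≈ 26.0 kip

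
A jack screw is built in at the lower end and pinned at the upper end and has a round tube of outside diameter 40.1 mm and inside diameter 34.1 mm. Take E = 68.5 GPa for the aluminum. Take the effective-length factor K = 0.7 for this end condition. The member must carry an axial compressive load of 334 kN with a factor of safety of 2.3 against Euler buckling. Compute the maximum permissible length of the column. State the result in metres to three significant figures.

L_max ≈ 0.330 m

d_o = 40.1 mm, d_i = 34.1 mm
I = π(d_o⁴ − d_i⁴)/64 = π(40.1⁴ − 34.10⁴)/64 = 6.055×10^4 mm⁴
I = 6.055×10^-8 m⁴
Required critical load P_cr = n·P = 2.3 × 334 = 768.2 kN = 7.682×10^5 N
From P_cr = π²EI/(K·L)²:  L = (1/K)·√(π²EI/P_cr) = (1/0.7)·√(π²×6.85×10^10×6.055×10^-8/7.682×10^5)
L = 0.330 m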